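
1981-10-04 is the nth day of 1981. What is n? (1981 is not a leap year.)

277

Days in months before October: 31 + 28 + 31 + 30 + 31 + 30 + 31 + 31 + 30 = 273.
Plus 4 days into October → day 277.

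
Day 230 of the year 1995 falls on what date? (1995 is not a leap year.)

1995-08-18

January has 31 days (230 − 31 = 199 remain).
February has 28 days (199 − 28 = 171 remain).
March has 31 days (171 − 31 = 140 remain).
April has 30 days (140 − 30 = 110 remain).
May has 31 days (110 − 31 = 79 remain).
June has 30 days (79 − 30 = 49 remain).
July has 31 days (49 − 31 = 18 remain).
18 into August → August 18.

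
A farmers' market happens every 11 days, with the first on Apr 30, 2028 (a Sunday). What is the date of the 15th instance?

The 15th occurrence is 14 intervals after the first: 14 × 11 = 154 days after Apr 30, 2028.
Apr has 30 days — 0 days to the end of Apr leaves 154.
May has 31 days (123 left).
Jun has 30 days (93 left).
Jul has 31 days (62 left).
Aug has 31 days (31 left).
Sep has 30 days (1 left).
1 day into Oct → Oct 1, 2028.

Oct 1, 2028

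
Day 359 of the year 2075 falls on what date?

December 25, 2075

January has 31 days (359 − 31 = 328 remain).
February has 28 days (328 − 28 = 300 remain).
March has 31 days (300 − 31 = 269 remain).
April has 30 days (269 − 30 = 239 remain).
May has 31 days (239 − 31 = 208 remain).
June has 30 days (208 − 30 = 178 remain).
July has 31 days (178 − 31 = 147 remain).
August has 31 days (147 − 31 = 116 remain).
September has 30 days (116 − 30 = 86 remain).
October has 31 days (86 − 31 = 55 remain).
November has 30 days (55 − 30 = 25 remain).
25 into December → December 25.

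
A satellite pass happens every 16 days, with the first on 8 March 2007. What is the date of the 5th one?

11 May 2007

The 5th occurrence is 4 intervals after the first: 4 × 16 = 64 days after 8 March 2007.
March has 31 days — 23 days to the end of March leaves 41.
April has 30 days (11 left).
11 days into May → 11 May 2007.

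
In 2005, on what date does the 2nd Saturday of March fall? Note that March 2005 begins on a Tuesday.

March 2005 begins on a Tuesday, so the first Saturday is March 5 (4 days later).
The 2nd Saturday is 1 weeks later: 5 + 7 = 12.

2005-03-12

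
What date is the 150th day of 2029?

30 May 2029

January has 31 days (150 − 31 = 119 remain).
February has 28 days (119 − 28 = 91 remain).
March has 31 days (91 − 31 = 60 remain).
April has 30 days (60 − 30 = 30 remain).
30 into May → May 30.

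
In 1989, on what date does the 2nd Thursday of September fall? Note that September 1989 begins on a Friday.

14 September 1989

September 1989 begins on a Friday, so the first Thursday is September 7 (6 days later).
The 2nd Thursday is 1 weeks later: 7 + 7 = 14.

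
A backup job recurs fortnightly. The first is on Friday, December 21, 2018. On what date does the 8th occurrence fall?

The 8th occurrence is 7 intervals after the first: 7 × 14 = 98 days after December 21, 2018.
December has 31 days — 10 days to the end of December leaves 88.
January has 31 days (57 left).
February has 28 days (29 left).
29 days into March → March 29, 2019.

March 29, 2019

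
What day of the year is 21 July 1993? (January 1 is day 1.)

202

Days in months before July: 31 + 28 + 31 + 30 + 31 + 30 = 181.
Plus 21 days into July → day 202.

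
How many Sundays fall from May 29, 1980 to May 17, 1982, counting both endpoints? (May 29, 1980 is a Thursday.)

May 29, 1980 is a Thursday; the first Sunday on or after it is Jun 1, 1980 (3 days later).
From Jun 1, 1980 to May 17, 1982: 213 + 365 + 137 = 715 days (rest of 1980, 1981, to May 17, 1982 in 1982).
715 ÷ 7 = 102 full weeks with remainder 1, so 102 more Sundays after the first → 103.

103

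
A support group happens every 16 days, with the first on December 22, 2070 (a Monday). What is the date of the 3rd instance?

The 3rd occurrence is 2 intervals after the first: 2 × 16 = 32 days after December 22, 2070.
December has 31 days — 9 days to the end of December leaves 23.
23 days into January → January 23, 2071.

January 23, 2071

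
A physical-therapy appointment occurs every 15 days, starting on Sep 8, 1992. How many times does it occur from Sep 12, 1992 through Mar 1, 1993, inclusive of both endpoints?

Occurrences land 15·i days after Sep 8, 1992 for i = 0, 1, 2, …
Sep 12, 1992 is 4 days after the start; 4 ÷ 15 = 0 remainder 4; since the remainder is 4, round up to i = 1. First occurrence in the window: #2 on Sep 23, 1992 (1×15 = 15 days in).
Mar 1, 1993 is 174 days after the start; 174 ÷ 15 = 11 remainder 9. Last occurrence in the window: #12 on Feb 20, 1993.
Occurrences #2 through #12: 11 in total.

11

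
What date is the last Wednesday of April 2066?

April 28, 2066

April 2066 begins on a Thursday, so the first Wednesday is April 7 (6 days later).
April 2066 has 30 days. Adding weeks: 7, 14, 21, 28 — the last one ≤ 30 is the 28th.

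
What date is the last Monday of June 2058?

June 2058 begins on a Saturday, so the first Monday is June 3 (2 days later).
June 2058 has 30 days. Adding weeks: 3, 10, 17, 24 — the last one ≤ 30 is the 24th.

24 June 2058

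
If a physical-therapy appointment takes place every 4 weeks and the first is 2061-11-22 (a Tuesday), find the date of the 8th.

2062-06-06

The 8th occurrence is 7 intervals after the first: 7 × 28 = 196 days after 2061-11-22.
November has 30 days — 8 days to the end of November leaves 188.
December has 31 days (157 left).
January has 31 days (126 left).
February has 28 days (98 left).
March has 31 days (67 left).
April has 30 days (37 left).
May has 31 days (6 left).
6 days into June → 2062-06-06.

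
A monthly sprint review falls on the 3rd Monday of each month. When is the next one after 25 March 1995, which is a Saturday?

17 April 1995

March 1995 starts on a Wednesday; its first Monday is the 6th, so the 3rd Monday is the 20th — 20 March 1995.
That is not after 25 March 1995, so look at April 1995.
April 1995 starts on a Saturday; its first Monday is the 3rd, so the 3rd Monday is the 17th — 17 April 1995.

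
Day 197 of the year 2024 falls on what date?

2024-07-15

January has 31 days (197 − 31 = 166 remain).
February has 29 days (166 − 29 = 137 remain).
March has 31 days (137 − 31 = 106 remain).
April has 30 days (106 − 30 = 76 remain).
May has 31 days (76 − 31 = 45 remain).
June has 30 days (45 − 30 = 15 remain).
15 into July → July 15.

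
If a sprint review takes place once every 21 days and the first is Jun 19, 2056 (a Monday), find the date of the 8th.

Nov 13, 2056

The 8th occurrence is 7 intervals after the first: 7 × 21 = 147 days after Jun 19, 2056.
Jun has 30 days — 11 days to the end of Jun leaves 136.
Jul has 31 days (105 left).
Aug has 31 days (74 left).
Sep has 30 days (44 left).
Oct has 31 days (13 left).
13 days into Nov → Nov 13, 2056.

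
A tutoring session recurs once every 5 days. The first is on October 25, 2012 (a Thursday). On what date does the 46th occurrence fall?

June 7, 2013

The 46th occurrence is 45 intervals after the first: 45 × 5 = 225 days after October 25, 2012.
October has 31 days — 6 days to the end of October leaves 219.
November has 30 days (189 left).
December has 31 days (158 left).
January has 31 days (127 left).
February has 28 days (99 left).
March has 31 days (68 left).
April has 30 days (38 left).
May has 31 days (7 left).
7 days into June → June 7, 2013.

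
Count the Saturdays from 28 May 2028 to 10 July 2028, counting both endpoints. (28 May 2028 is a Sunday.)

28 May 2028 is a Sunday; the first Saturday on or after it is 3 June 2028 (6 days later).
From 3 June 2028 to 10 July 2028: 27 + 10 = 37 days (rest of June, July).
37 ÷ 7 = 5 full weeks with remainder 2, so 5 more Saturdays after the first → 6.

6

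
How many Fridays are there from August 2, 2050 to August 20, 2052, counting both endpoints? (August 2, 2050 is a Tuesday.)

August 2, 2050 is a Tuesday; the first Friday on or after it is August 5, 2050 (3 days later).
From August 5, 2050 to August 20, 2052: 148 + 365 + 233 = 746 days (rest of 2050, 2051, to August 20, 2052 in 2052).
746 ÷ 7 = 106 full weeks with remainder 4, so 106 more Fridays after the first → 107.

107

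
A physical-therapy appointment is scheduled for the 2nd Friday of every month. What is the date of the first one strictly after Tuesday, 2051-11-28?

November 2051 starts on a Wednesday; its first Friday is the 3rd, so the 2nd Friday is the 10th — 2051-11-10.
That is not after 2051-11-28, so look at December 2051.
December 2051 starts on a Friday; its first Friday is the 1st, so the 2nd Friday is the 8th — 2051-12-08.

2051-12-08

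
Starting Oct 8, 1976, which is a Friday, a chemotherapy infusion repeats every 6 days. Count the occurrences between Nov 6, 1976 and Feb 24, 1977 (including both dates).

Occurrences land 6·i days after Oct 8, 1976 for i = 0, 1, 2, …
Nov 6, 1976 is 29 days after the start; 29 ÷ 6 = 4 remainder 5; since the remainder is 5, round up to i = 5. First occurrence in the window: #6 on Nov 7, 1976 (5×6 = 30 days in).
Feb 24, 1977 is 139 days after the start; 139 ÷ 6 = 23 remainder 1. Last occurrence in the window: #24 on Feb 23, 1977.
Occurrences #6 through #24: 19 in total.

19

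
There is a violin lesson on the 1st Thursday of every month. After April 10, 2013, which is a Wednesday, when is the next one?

May 2, 2013

April 2013 starts on a Monday, so its 1st Thursday is April 4, 2013 (3 days in).
That is not after April 10, 2013, so look at May 2013.
May 2013 starts on a Wednesday, so its 1st Thursday is May 2, 2013 (1 day in).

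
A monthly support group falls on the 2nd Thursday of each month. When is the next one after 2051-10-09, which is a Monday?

October 2051 starts on a Sunday; its first Thursday is the 5th, so the 2nd Thursday is the 12th — 2051-10-12.
2051-10-12 is after 2051-10-09, so that is the next one.

2051-10-12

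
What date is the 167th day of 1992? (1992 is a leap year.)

15 June 1992

January has 31 days (167 − 31 = 136 remain).
February has 29 days (136 − 29 = 107 remain).
March has 31 days (107 − 31 = 76 remain).
April has 30 days (76 − 30 = 46 remain).
May has 31 days (46 − 31 = 15 remain).
15 into June → June 15.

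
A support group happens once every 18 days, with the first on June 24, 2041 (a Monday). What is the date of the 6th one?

September 22, 2041

The 6th occurrence is 5 intervals after the first: 5 × 18 = 90 days after June 24, 2041.
June has 30 days — 6 days to the end of June leaves 84.
July has 31 days (53 left).
August has 31 days (22 left).
22 days into September → September 22, 2041.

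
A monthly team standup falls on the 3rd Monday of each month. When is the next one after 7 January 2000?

17 January 2000

January 2000 starts on a Saturday; its first Monday is the 3rd, so the 3rd Monday is the 17th — 17 January 2000.
17 January 2000 is after 7 January 2000, so that is the next one.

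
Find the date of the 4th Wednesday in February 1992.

The first Wednesday of February 1992 is February 5.
The 4th Wednesday is 3 weeks later: 5 + 21 = 26.

1992-02-26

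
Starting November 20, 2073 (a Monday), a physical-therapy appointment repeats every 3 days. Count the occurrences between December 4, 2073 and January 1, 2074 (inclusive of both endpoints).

Occurrences land 3·i days after November 20, 2073 for i = 0, 1, 2, …
December 4, 2073 is 14 days after the start; 14 ÷ 3 = 4 remainder 2; since the remainder is 2, round up to i = 5. First occurrence in the window: #6 on December 5, 2073 (5×3 = 15 days in).
January 1, 2074 is 42 days after the start; 42 ÷ 3 = 14 remainder 0. Last occurrence in the window: #15 on January 1, 2074.
Occurrences #6 through #15: 10 in total.

10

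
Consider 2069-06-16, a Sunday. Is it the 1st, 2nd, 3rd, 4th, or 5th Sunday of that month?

Day 16 falls in week ⌈16/7⌉ of the month.
Days 1–7 hold the 1st Sunday, 8–14 the 2nd, 15–21 the 3rd, 22–28 the 4th, 29–31 the 5th.
16 is in the range for the 3rd.

3rd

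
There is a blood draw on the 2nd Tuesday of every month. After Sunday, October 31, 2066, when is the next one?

October 2066 starts on a Friday; its first Tuesday is the 5th, so the 2nd Tuesday is the 12th — October 12, 2066.
That is not after October 31, 2066, so look at November 2066.
November 2066 starts on a Monday; its first Tuesday is the 2nd, so the 2nd Tuesday is the 9th — November 9, 2066.

November 9, 2066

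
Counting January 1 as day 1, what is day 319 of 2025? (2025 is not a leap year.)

November 15, 2025

January has 31 days (319 − 31 = 288 remain).
February has 28 days (288 − 28 = 260 remain).
March has 31 days (260 − 31 = 229 remain).
April has 30 days (229 − 30 = 199 remain).
May has 31 days (199 − 31 = 168 remain).
June has 30 days (168 − 30 = 138 remain).
July has 31 days (138 − 31 = 107 remain).
August has 31 days (107 − 31 = 76 remain).
September has 30 days (76 − 30 = 46 remain).
October has 31 days (46 − 31 = 15 remain).
15 into November → November 15.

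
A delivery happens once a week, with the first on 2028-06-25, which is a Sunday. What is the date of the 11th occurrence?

The 11th occurrence is 10 intervals after the first: 10 × 7 = 70 days after 2028-06-25.
June has 30 days — 5 days to the end of June leaves 65.
July has 31 days (34 left).
August has 31 days (3 left).
3 days into September → 2028-09-03.

2028-09-03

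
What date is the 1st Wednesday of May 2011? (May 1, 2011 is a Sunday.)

May 2011 begins on a Sunday, so the first Wednesday is May 4 (3 days later).

May 4, 2011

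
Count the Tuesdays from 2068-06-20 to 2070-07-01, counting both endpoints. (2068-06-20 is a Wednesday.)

2068-06-20 is a Wednesday; the first Tuesday on or after it is 2068-06-26 (6 days later).
From 2068-06-26 to 2070-07-01: 188 + 365 + 182 = 735 days (rest of 2068, 2069, to 2070-07-01 in 2070).
735 ÷ 7 = 105 full weeks with remainder 0, so 105 more Tuesdays after the first → 106.

106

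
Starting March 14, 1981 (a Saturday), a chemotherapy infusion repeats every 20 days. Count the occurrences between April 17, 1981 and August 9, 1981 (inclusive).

6

Occurrences land 20·i days after March 14, 1981 for i = 0, 1, 2, …
April 17, 1981 is 34 days after the start; 34 ÷ 20 = 1 remainder 14; since the remainder is 14, round up to i = 2. First occurrence in the window: #3 on April 23, 1981 (2×20 = 40 days in).
August 9, 1981 is 148 days after the start; 148 ÷ 20 = 7 remainder 8. Last occurrence in the window: #8 on August 1, 1981.
Occurrences #3 through #8: 6 in total.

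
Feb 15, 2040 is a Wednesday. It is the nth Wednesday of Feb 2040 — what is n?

Day 15 falls in week ⌈15/7⌉ of the month.
Days 1–7 hold the 1st Wednesday, 8–14 the 2nd, 15–21 the 3rd, 22–28 the 4th, 29–31 the 5th.
15 is in the range for the 3rd.

3rd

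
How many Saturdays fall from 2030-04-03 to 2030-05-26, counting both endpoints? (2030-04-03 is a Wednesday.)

8

2030-04-03 is a Wednesday; the first Saturday on or after it is 2030-04-06 (3 days later).
From 2030-04-06 to 2030-05-26: 24 + 26 = 50 days (rest of April, May).
50 ÷ 7 = 7 full weeks with remainder 1, so 7 more Saturdays after the first → 8.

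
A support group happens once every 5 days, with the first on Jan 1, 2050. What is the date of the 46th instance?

The 46th occurrence is 45 intervals after the first: 45 × 5 = 225 days after Jan 1, 2050.
Jan has 31 days — 30 days to the end of Jan leaves 195.
Feb has 28 days (167 left).
Mar has 31 days (136 left).
Apr has 30 days (106 left).
May has 31 days (75 left).
Jun has 30 days (45 left).
Jul has 31 days (14 left).
14 days into Aug → Aug 14, 2050.

Aug 14, 2050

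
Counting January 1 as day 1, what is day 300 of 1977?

January has 31 days (300 − 31 = 269 remain).
February has 28 days (269 − 28 = 241 remain).
March has 31 days (241 − 31 = 210 remain).
April has 30 days (210 − 30 = 180 remain).
May has 31 days (180 − 31 = 149 remain).
June has 30 days (149 − 30 = 119 remain).
July has 31 days (119 − 31 = 88 remain).
August has 31 days (88 − 31 = 57 remain).
September has 30 days (57 − 30 = 27 remain).
27 into October → October 27.

27 October 1977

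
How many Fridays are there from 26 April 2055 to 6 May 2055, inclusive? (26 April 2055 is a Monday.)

26 April 2055 is a Monday; the first Friday on or after it is 30 April 2055 (4 days later).
From 30 April 2055 to 6 May 2055: 0 + 6 = 6 days (rest of April, May).
6 ÷ 7 = 0 full weeks with remainder 6, so 0 more Fridays after the first → 1.

1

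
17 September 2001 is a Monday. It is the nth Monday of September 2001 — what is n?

3rd

Day 17 falls in week ⌈17/7⌉ of the month.
Days 1–7 hold the 1st Monday, 8–14 the 2nd, 15–21 the 3rd, 22–28 the 4th, 29–31 the 5th.
17 is in the range for the 3rd.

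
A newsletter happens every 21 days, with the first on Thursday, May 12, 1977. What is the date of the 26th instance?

The 26th occurrence is 25 intervals after the first: 25 × 21 = 525 days after May 12, 1977.
May has 31 days — 19 days to the end of May leaves 506.
From end of May to end of 1977 is 214 days (292 left).
January has 31 days (261 left).
February has 28 days (233 left).
March has 31 days (202 left).
April has 30 days (172 left).
May has 31 days (141 left).
June has 30 days (111 left).
July has 31 days (80 left).
August has 31 days (49 left).
September has 30 days (19 left).
19 days into October → October 19, 1978.

October 19, 1978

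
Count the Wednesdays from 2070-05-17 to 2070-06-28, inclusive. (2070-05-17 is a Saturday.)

6

2070-05-17 is a Saturday; the first Wednesday on or after it is 2070-05-21 (4 days later).
From 2070-05-21 to 2070-06-28: 10 + 28 = 38 days (rest of May, June).
38 ÷ 7 = 5 full weeks with remainder 3, so 5 more Wednesdays after the first → 6.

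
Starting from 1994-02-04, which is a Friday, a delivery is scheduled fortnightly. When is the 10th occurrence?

The 10th occurrence is 9 intervals after the first: 9 × 14 = 126 days after 1994-02-04.
February has 28 days — 24 days to the end of February leaves 102.
March has 31 days (71 left).
April has 30 days (41 left).
May has 31 days (10 left).
10 days into June → 1994-06-10.

1994-06-10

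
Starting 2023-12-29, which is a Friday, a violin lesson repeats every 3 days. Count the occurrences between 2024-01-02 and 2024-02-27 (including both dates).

Occurrences land 3·i days after 2023-12-29 for i = 0, 1, 2, …
2024-01-02 is 4 days after the start; 4 ÷ 3 = 1 remainder 1; since the remainder is 1, round up to i = 2. First occurrence in the window: #3 on 2024-01-04 (2×3 = 6 days in).
2024-02-27 is 60 days after the start; 60 ÷ 3 = 20 remainder 0. Last occurrence in the window: #21 on 2024-02-27.
Occurrences #3 through #21: 19 in total.

19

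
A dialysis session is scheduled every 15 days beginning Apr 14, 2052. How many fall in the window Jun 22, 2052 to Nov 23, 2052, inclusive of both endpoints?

Occurrences land 15·i days after Apr 14, 2052 for i = 0, 1, 2, …
Jun 22, 2052 is 69 days after the start; 69 ÷ 15 = 4 remainder 9; since the remainder is 9, round up to i = 5. First occurrence in the window: #6 on Jun 28, 2052 (5×15 = 75 days in).
Nov 23, 2052 is 223 days after the start; 223 ÷ 15 = 14 remainder 13. Last occurrence in the window: #15 on Nov 10, 2052.
Occurrences #6 through #15: 10 in total.

10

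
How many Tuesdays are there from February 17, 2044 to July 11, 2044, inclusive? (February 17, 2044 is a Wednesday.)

20

February 17, 2044 is a Wednesday; the first Tuesday on or after it is February 23, 2044 (6 days later).
From February 23, 2044 to July 11, 2044: 6 + 31 + 30 + 31 + 30 + 11 = 139 days (rest of February, March, April, May, June, July).
139 ÷ 7 = 19 full weeks with remainder 6, so 19 more Tuesdays after the first → 20.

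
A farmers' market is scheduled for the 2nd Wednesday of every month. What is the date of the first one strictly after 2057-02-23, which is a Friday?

February 2057 starts on a Thursday; its first Wednesday is the 7th, so the 2nd Wednesday is the 14th — 2057-02-14.
That is not after 2057-02-23, so look at March 2057.
March 2057 starts on a Thursday; its first Wednesday is the 7th, so the 2nd Wednesday is the 14th — 2057-03-14.

2057-03-14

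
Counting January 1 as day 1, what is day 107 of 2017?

Jan has 31 days (107 − 31 = 76 remain).
Feb has 28 days (76 − 28 = 48 remain).
Mar has 31 days (48 − 31 = 17 remain).
17 into Apr → Apr 17.

Apr 17, 2017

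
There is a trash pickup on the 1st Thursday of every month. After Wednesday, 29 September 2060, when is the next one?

7 October 2060

September 2060 starts on a Wednesday, so its 1st Thursday is 2 September 2060 (1 day in).
That is not after 29 September 2060, so look at October 2060.
October 2060 starts on a Friday, so its 1st Thursday is 7 October 2060 (6 days in).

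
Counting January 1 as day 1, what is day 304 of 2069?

October 31, 2069

January has 31 days (304 − 31 = 273 remain).
February has 28 days (273 − 28 = 245 remain).
March has 31 days (245 − 31 = 214 remain).
April has 30 days (214 − 30 = 184 remain).
May has 31 days (184 − 31 = 153 remain).
June has 30 days (153 − 30 = 123 remain).
July has 31 days (123 − 31 = 92 remain).
August has 31 days (92 − 31 = 61 remain).
September has 30 days (61 − 30 = 31 remain).
31 into October → October 31.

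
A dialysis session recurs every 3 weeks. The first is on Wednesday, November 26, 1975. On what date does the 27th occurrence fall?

The 27th occurrence is 26 intervals after the first: 26 × 21 = 546 days after November 26, 1975.
November has 30 days — 4 days to the end of November leaves 542.
From end of November to end of 1975 is 31 days (511 left).
1976 has 366 days (145 left).
January has 31 days (114 left).
February has 28 days (86 left).
March has 31 days (55 left).
April has 30 days (25 left).
25 days into May → May 25, 1977.

May 25, 1977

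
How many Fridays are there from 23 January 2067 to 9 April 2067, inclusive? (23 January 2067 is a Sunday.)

11

23 January 2067 is a Sunday; the first Friday on or after it is 28 January 2067 (5 days later).
From 28 January 2067 to 9 April 2067: 3 + 28 + 31 + 9 = 71 days (rest of January, February, March, April).
71 ÷ 7 = 10 full weeks with remainder 1, so 10 more Fridays after the first → 11.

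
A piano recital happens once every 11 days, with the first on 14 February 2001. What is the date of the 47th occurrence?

5 July 2002

The 47th occurrence is 46 intervals after the first: 46 × 11 = 506 days after 14 February 2001.
February has 28 days — 14 days to the end of February leaves 492.
From end of February to end of 2001 is 306 days (186 left).
January has 31 days (155 left).
February has 28 days (127 left).
March has 31 days (96 left).
April has 30 days (66 left).
May has 31 days (35 left).
June has 30 days (5 left).
5 days into July → 5 July 2002.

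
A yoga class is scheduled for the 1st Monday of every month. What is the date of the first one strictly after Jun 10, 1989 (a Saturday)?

Jun 1989 starts on a Thursday, so its 1st Monday is Jun 5, 1989 (4 days in).
That is not after Jun 10, 1989, so look at Jul 1989.
Jul 1989 starts on a Saturday, so its 1st Monday is Jul 3, 1989 (2 days in).

Jul 3, 1989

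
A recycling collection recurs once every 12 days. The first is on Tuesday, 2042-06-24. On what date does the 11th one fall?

2042-10-22

The 11th occurrence is 10 intervals after the first: 10 × 12 = 120 days after 2042-06-24.
June has 30 days — 6 days to the end of June leaves 114.
July has 31 days (83 left).
August has 31 days (52 left).
September has 30 days (22 left).
22 days into October → 2042-10-22.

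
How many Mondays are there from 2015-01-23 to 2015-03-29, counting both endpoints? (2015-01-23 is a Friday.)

2015-01-23 is a Friday; the first Monday on or after it is 2015-01-26 (3 days later).
From 2015-01-26 to 2015-03-29: 5 + 28 + 29 = 62 days (rest of January, February, March).
62 ÷ 7 = 8 full weeks with remainder 6, so 8 more Mondays after the first → 9.

9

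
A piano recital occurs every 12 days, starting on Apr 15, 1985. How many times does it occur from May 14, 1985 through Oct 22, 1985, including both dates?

Occurrences land 12·i days after Apr 15, 1985 for i = 0, 1, 2, …
May 14, 1985 is 29 days after the start; 29 ÷ 12 = 2 remainder 5; since the remainder is 5, round up to i = 3. First occurrence in the window: #4 on May 21, 1985 (3×12 = 36 days in).
Oct 22, 1985 is 190 days after the start; 190 ÷ 12 = 15 remainder 10. Last occurrence in the window: #16 on Oct 12, 1985.
Occurrences #4 through #16: 13 in total.

13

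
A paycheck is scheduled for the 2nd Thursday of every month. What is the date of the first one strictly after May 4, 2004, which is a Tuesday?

May 2004 starts on a Saturday; its first Thursday is the 6th, so the 2nd Thursday is the 13th — May 13, 2004.
May 13, 2004 is after May 4, 2004, so that is the next one.

May 13, 2004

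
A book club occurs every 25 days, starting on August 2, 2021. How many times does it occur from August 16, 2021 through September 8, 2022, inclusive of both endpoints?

16

Occurrences land 25·i days after August 2, 2021 for i = 0, 1, 2, …
August 16, 2021 is 14 days after the start; 14 ÷ 25 = 0 remainder 14; since the remainder is 14, round up to i = 1. First occurrence in the window: #2 on August 27, 2021 (1×25 = 25 days in).
September 8, 2022 is 402 days after the start; 402 ÷ 25 = 16 remainder 2. Last occurrence in the window: #17 on September 6, 2022.
Occurrences #2 through #17: 16 in total.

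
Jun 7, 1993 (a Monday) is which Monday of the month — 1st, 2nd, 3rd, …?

1st

Day 7 falls in week ⌈7/7⌉ of the month.
Days 1–7 hold the 1st Monday, 8–14 the 2nd, 15–21 the 3rd, 22–28 the 4th, 29–31 the 5th.
7 is in the range for the 1st.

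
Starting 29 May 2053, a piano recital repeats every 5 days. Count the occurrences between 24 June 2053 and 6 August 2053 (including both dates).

Occurrences land 5·i days after 29 May 2053 for i = 0, 1, 2, …
24 June 2053 is 26 days after the start; 26 ÷ 5 = 5 remainder 1; since the remainder is 1, round up to i = 6. First occurrence in the window: #7 on 28 June 2053 (6×5 = 30 days in).
6 August 2053 is 69 days after the start; 69 ÷ 5 = 13 remainder 4. Last occurrence in the window: #14 on 2 August 2053.
Occurrences #7 through #14: 8 in total.

8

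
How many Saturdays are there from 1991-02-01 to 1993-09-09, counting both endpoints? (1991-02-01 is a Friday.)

136

1991-02-01 is a Friday; the first Saturday on or after it is 1991-02-02 (1 day later).
From 1991-02-02 to 1993-09-09: 332 + 366 + 252 = 950 days (rest of 1991, 1992, to 1993-09-09 in 1993).
950 ÷ 7 = 135 full weeks with remainder 5, so 135 more Saturdays after the first → 136.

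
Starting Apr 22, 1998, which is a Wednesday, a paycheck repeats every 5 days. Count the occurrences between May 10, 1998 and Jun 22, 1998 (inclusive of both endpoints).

9

Occurrences land 5·i days after Apr 22, 1998 for i = 0, 1, 2, …
May 10, 1998 is 18 days after the start; 18 ÷ 5 = 3 remainder 3; since the remainder is 3, round up to i = 4. First occurrence in the window: #5 on May 12, 1998 (4×5 = 20 days in).
Jun 22, 1998 is 61 days after the start; 61 ÷ 5 = 12 remainder 1. Last occurrence in the window: #13 on Jun 21, 1998.
Occurrences #5 through #13: 9 in total.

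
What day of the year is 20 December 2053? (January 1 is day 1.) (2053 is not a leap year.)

354

Days in months before December: 31 + 28 + 31 + 30 + 31 + 30 + 31 + 31 + 30 + 31 + 30 = 334.
Plus 20 days into December → day 354.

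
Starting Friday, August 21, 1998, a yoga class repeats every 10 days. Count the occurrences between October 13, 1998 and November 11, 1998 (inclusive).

Occurrences land 10·i days after August 21, 1998 for i = 0, 1, 2, …
October 13, 1998 is 53 days after the start; 53 ÷ 10 = 5 remainder 3; since the remainder is 3, round up to i = 6. First occurrence in the window: #7 on October 20, 1998 (6×10 = 60 days in).
November 11, 1998 is 82 days after the start; 82 ÷ 10 = 8 remainder 2. Last occurrence in the window: #9 on November 9, 1998.
Occurrences #7 through #9: 3 in total.

3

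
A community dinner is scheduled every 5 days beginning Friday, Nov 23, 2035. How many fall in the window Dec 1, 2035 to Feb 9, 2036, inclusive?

Occurrences land 5·i days after Nov 23, 2035 for i = 0, 1, 2, …
Dec 1, 2035 is 8 days after the start; 8 ÷ 5 = 1 remainder 3; since the remainder is 3, round up to i = 2. First occurrence in the window: #3 on Dec 3, 2035 (2×5 = 10 days in).
Feb 9, 2036 is 78 days after the start; 78 ÷ 5 = 15 remainder 3. Last occurrence in the window: #16 on Feb 6, 2036.
Occurrences #3 through #16: 14 in total.

14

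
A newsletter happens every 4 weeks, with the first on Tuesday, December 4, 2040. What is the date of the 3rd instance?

January 29, 2041

The 3rd occurrence is 2 intervals after the first: 2 × 28 = 56 days after December 4, 2040.
December has 31 days — 27 days to the end of December leaves 29.
29 days into January → January 29, 2041.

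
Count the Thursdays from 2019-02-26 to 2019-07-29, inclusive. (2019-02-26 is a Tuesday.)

2019-02-26 is a Tuesday; the first Thursday on or after it is 2019-02-28 (2 days later).
From 2019-02-28 to 2019-07-29: 0 + 31 + 30 + 31 + 30 + 29 = 151 days (rest of February, March, April, May, June, July).
151 ÷ 7 = 21 full weeks with remainder 4, so 21 more Thursdays after the first → 22.

22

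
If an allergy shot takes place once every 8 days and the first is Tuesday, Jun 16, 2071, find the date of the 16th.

Oct 14, 2071

The 16th occurrence is 15 intervals after the first: 15 × 8 = 120 days after Jun 16, 2071.
Jun has 30 days — 14 days to the end of Jun leaves 106.
Jul has 31 days (75 left).
Aug has 31 days (44 left).
Sep has 30 days (14 left).
14 days into Oct → Oct 14, 2071.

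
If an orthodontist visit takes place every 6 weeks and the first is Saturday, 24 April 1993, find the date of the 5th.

The 5th occurrence is 4 intervals after the first: 4 × 42 = 168 days after 24 April 1993.
April has 30 days — 6 days to the end of April leaves 162.
May has 31 days (131 left).
June has 30 days (101 left).
July has 31 days (70 left).
August has 31 days (39 left).
September has 30 days (9 left).
9 days into October → 9 October 1993.

9 October 1993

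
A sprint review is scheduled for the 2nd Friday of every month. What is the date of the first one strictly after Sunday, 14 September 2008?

September 2008 starts on a Monday; its first Friday is the 5th, so the 2nd Friday is the 12th — 12 September 2008.
That is not after 14 September 2008, so look at October 2008.
October 2008 starts on a Wednesday; its first Friday is the 3rd, so the 2nd Friday is the 10th — 10 October 2008.

10 October 2008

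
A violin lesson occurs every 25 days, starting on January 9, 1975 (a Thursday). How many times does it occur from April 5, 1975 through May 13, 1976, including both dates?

Occurrences land 25·i days after January 9, 1975 for i = 0, 1, 2, …
April 5, 1975 is 86 days after the start; 86 ÷ 25 = 3 remainder 11; since the remainder is 11, round up to i = 4. First occurrence in the window: #5 on April 19, 1975 (4×25 = 100 days in).
May 13, 1976 is 490 days after the start; 490 ÷ 25 = 19 remainder 15. Last occurrence in the window: #20 on April 28, 1976.
Occurrences #5 through #20: 16 in total.

16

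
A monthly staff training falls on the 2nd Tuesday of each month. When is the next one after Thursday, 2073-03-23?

March 2073 starts on a Wednesday; its first Tuesday is the 7th, so the 2nd Tuesday is the 14th — 2073-03-14.
That is not after 2073-03-23, so look at April 2073.
April 2073 starts on a Saturday; its first Tuesday is the 4th, so the 2nd Tuesday is the 11th — 2073-04-11.

2073-04-11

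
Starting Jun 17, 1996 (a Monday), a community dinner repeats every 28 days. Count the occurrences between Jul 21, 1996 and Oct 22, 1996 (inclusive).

3

Occurrences land 28·i days after Jun 17, 1996 for i = 0, 1, 2, …
Jul 21, 1996 is 34 days after the start; 34 ÷ 28 = 1 remainder 6; since the remainder is 6, round up to i = 2. First occurrence in the window: #3 on Aug 12, 1996 (2×28 = 56 days in).
Oct 22, 1996 is 127 days after the start; 127 ÷ 28 = 4 remainder 15. Last occurrence in the window: #5 on Oct 7, 1996.
Occurrences #3 through #5: 3 in total.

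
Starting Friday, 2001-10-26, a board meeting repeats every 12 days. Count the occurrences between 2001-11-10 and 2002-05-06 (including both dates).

Occurrences land 12·i days after 2001-10-26 for i = 0, 1, 2, …
2001-11-10 is 15 days after the start; 15 ÷ 12 = 1 remainder 3; since the remainder is 3, round up to i = 2. First occurrence in the window: #3 on 2001-11-19 (2×12 = 24 days in).
2002-05-06 is 192 days after the start; 192 ÷ 12 = 16 remainder 0. Last occurrence in the window: #17 on 2002-05-06.
Occurrences #3 through #17: 15 in total.

15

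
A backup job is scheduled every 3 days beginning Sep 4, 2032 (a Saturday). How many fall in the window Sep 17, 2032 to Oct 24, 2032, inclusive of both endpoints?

Occurrences land 3·i days after Sep 4, 2032 for i = 0, 1, 2, …
Sep 17, 2032 is 13 days after the start; 13 ÷ 3 = 4 remainder 1; since the remainder is 1, round up to i = 5. First occurrence in the window: #6 on Sep 19, 2032 (5×3 = 15 days in).
Oct 24, 2032 is 50 days after the start; 50 ÷ 3 = 16 remainder 2. Last occurrence in the window: #17 on Oct 22, 2032.
Occurrences #6 through #17: 12 in total.

12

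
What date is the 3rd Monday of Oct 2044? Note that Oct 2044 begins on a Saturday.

Oct 17, 2044

Oct 2044 begins on a Saturday, so the first Monday is Oct 3 (2 days later).
The 3rd Monday is 2 weeks later: 3 + 14 = 17.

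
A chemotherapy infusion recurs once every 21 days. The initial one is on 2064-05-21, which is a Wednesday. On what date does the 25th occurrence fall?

2065-10-07

The 25th occurrence is 24 intervals after the first: 24 × 21 = 504 days after 2064-05-21.
May has 31 days — 10 days to the end of May leaves 494.
From end of May to end of 2064 is 214 days (280 left).
January has 31 days (249 left).
February has 28 days (221 left).
March has 31 days (190 left).
April has 30 days (160 left).
May has 31 days (129 left).
June has 30 days (99 left).
July has 31 days (68 left).
August has 31 days (37 left).
September has 30 days (7 left).
7 days into October → 2065-10-07.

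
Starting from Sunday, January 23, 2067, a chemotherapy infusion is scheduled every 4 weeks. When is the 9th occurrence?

September 4, 2067

The 9th occurrence is 8 intervals after the first: 8 × 28 = 224 days after January 23, 2067.
January has 31 days — 8 days to the end of January leaves 216.
February has 28 days (188 left).
March has 31 days (157 left).
April has 30 days (127 left).
May has 31 days (96 left).
June has 30 days (66 left).
July has 31 days (35 left).
August has 31 days (4 left).
4 days into September → September 4, 2067.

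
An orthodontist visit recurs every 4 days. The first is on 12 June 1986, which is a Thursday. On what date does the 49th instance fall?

The 49th occurrence is 48 intervals after the first: 48 × 4 = 192 days after 12 June 1986.
June has 30 days — 18 days to the end of June leaves 174.
July has 31 days (143 left).
August has 31 days (112 left).
September has 30 days (82 left).
October has 31 days (51 left).
November has 30 days (21 left).
21 days into December → 21 December 1986.

21 December 1986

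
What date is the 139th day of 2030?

May 19, 2030

January has 31 days (139 − 31 = 108 remain).
February has 28 days (108 − 28 = 80 remain).
March has 31 days (80 − 31 = 49 remain).
April has 30 days (49 − 30 = 19 remain).
19 into May → May 19.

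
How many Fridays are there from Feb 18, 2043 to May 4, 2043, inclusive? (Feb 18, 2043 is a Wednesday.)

Feb 18, 2043 is a Wednesday; the first Friday on or after it is Feb 20, 2043 (2 days later).
From Feb 20, 2043 to May 4, 2043: 8 + 31 + 30 + 4 = 73 days (rest of Feb, Mar, Apr, May).
73 ÷ 7 = 10 full weeks with remainder 3, so 10 more Fridays after the first → 11.

11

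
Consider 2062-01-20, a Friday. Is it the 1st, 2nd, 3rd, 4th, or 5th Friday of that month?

3rd

Day 20 falls in week ⌈20/7⌉ of the month.
Days 1–7 hold the 1st Friday, 8–14 the 2nd, 15–21 the 3rd, 22–28 the 4th, 29–31 the 5th.
20 is in the range for the 3rd.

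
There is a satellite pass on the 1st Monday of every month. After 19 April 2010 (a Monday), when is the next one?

3 May 2010

April 2010 starts on a Thursday, so its 1st Monday is 5 April 2010 (4 days in).
That is not after 19 April 2010, so look at May 2010.
May 2010 starts on a Saturday, so its 1st Monday is 3 May 2010 (2 days in).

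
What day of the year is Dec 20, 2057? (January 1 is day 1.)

354

Days in months before Dec: 31 + 28 + 31 + 30 + 31 + 30 + 31 + 31 + 30 + 31 + 30 = 334.
Plus 20 days into Dec → day 354.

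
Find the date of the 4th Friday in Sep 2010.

The first Friday of Sep 2010 is Sep 3.
The 4th Friday is 3 weeks later: 3 + 21 = 24.

Sep 24, 2010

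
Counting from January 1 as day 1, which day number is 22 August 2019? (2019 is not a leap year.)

Days in months before August: 31 + 28 + 31 + 30 + 31 + 30 + 31 = 212.
Plus 22 days into August → day 234.

234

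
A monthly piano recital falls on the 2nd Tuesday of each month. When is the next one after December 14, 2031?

January 13, 2032

December 2031 starts on a Monday; its first Tuesday is the 2nd, so the 2nd Tuesday is the 9th — December 9, 2031.
That is not after December 14, 2031, so look at January 2032.
January 2032 starts on a Thursday; its first Tuesday is the 6th, so the 2nd Tuesday is the 13th — January 13, 2032.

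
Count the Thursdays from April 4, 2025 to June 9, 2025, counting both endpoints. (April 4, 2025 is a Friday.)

9

April 4, 2025 is a Friday; the first Thursday on or after it is April 10, 2025 (6 days later).
From April 10, 2025 to June 9, 2025: 20 + 31 + 9 = 60 days (rest of April, May, June).
60 ÷ 7 = 8 full weeks with remainder 4, so 8 more Thursdays after the first → 9.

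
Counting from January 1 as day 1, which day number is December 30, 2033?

364

Days in months before December: 31 + 28 + 31 + 30 + 31 + 30 + 31 + 31 + 30 + 31 + 30 = 334.
Plus 30 days into December → day 364.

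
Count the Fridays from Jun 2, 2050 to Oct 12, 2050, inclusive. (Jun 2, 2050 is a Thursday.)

Jun 2, 2050 is a Thursday; the first Friday on or after it is Jun 3, 2050 (1 day later).
From Jun 3, 2050 to Oct 12, 2050: 27 + 31 + 31 + 30 + 12 = 131 days (rest of Jun, Jul, Aug, Sep, Oct).
131 ÷ 7 = 18 full weeks with remainder 5, so 18 more Fridays after the first → 19.

19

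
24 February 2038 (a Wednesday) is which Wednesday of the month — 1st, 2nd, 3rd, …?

Day 24 falls in week ⌈24/7⌉ of the month.
Days 1–7 hold the 1st Wednesday, 8–14 the 2nd, 15–21 the 3rd, 22–28 the 4th, 29–31 the 5th.
24 is in the range for the 4th.

4th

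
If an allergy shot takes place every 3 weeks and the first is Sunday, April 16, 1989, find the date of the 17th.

The 17th occurrence is 16 intervals after the first: 16 × 21 = 336 days after April 16, 1989.
April has 30 days — 14 days to the end of April leaves 322.
May has 31 days (291 left).
June has 30 days (261 left).
July has 31 days (230 left).
August has 31 days (199 left).
September has 30 days (169 left).
October has 31 days (138 left).
November has 30 days (108 left).
December has 31 days (77 left).
January has 31 days (46 left).
February has 28 days (18 left).
18 days into March → March 18, 1990.

March 18, 1990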